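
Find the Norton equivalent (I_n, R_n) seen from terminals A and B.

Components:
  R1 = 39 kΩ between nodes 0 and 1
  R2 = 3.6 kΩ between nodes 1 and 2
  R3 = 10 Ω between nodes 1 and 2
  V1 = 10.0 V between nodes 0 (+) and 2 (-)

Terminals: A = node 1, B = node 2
Find the Thévenin equivalent first; then I_n = V_th/R_th and R_n = R_th.
Step 1 — V_th is the open-circuit voltage V_A - V_B (nothing connected across the terminals).
Nodal analysis, taking node 2 as the 0 V reference.
Source V1 fixes V_0 = 10 V.
KCL at each unknown node (sum of currents leaving = 0; resistances in Ω):
  Node 1: (V_1 - 10)/39000 + (V_1 - 0)/3600 + (V_1 - 0)/10 = 0
Collecting terms: 0.1003 × V_1 = 0.0002564  =>  V_1 = 0.002556 V
V_th = V_1 - V_2 = 0.002556 - 0 = 0.002556 V
Step 2 — R_th: zero the source — replace V1 by a short circuit (node 2 merges into node 0) — and find the resistance seen between A (node 1) and B (node 0).
Reduce the network between node 1 (A) and node 0 (B) by series/parallel combination:
  Rp1 = R1 ‖ R2 ‖ R3 (parallel, all between nodes 0 and 1) = 1/(1/39000 + 1/3600 + 1/10) = 9.97 Ω
R_th = 9.97 Ω
I_n = V_th/R_th = 0.002556/9.97 = 0.0002564 A, and R_n = R_th = 9.97 Ω

Final answer: I_n = 0.0002564 A, R_n = 9.97 Ω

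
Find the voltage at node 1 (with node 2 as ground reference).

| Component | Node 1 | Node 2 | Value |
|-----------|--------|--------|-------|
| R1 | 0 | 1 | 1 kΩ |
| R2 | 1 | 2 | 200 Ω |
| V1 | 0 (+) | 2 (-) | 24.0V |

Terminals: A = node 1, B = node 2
Nodal analysis, taking node 2 as the 0 V reference.
Source V1 fixes V_0 = 24 V.
KCL at each unknown node (sum of currents leaving = 0; resistances in Ω):
  Node 1: (V_1 - 24)/1000 + (V_1 - 0)/200 = 0
Collecting terms: 0.006 × V_1 = 0.024  =>  V_1 = 4 V
The requested potential is V_1 = 4 V.

Final answer: V_1 = 4 V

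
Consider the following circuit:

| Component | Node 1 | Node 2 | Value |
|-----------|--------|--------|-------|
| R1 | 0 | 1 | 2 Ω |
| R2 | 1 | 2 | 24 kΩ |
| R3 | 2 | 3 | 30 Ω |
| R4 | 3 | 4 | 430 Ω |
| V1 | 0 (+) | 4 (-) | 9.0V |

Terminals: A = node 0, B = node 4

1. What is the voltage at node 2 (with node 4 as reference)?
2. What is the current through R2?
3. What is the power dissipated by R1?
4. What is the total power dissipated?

Nodal analysis, taking node 4 as the 0 V reference.
Source V1 fixes V_0 = 9 V.
KCL at each unknown node (sum of currents leaving = 0; resistances in Ω):
  Node 1: (V_1 - 9)/2 + (V_1 - V_2)/24000 = 0
  Node 2: (V_2 - V_1)/24000 + (V_2 - V_3)/30 = 0
  Node 3: (V_3 - V_2)/30 + (V_3 - 0)/430 = 0
Collecting terms (coefficients in siemens):
  0.5·V_1 - 0.00004167·V_2 = 4.5
  0.03338·V_2 - 0.00004167·V_1 - 0.03333·V_3 = 0
  0.03566·V_3 - 0.03333·V_2 = 0
Solving these 3 simultaneous equations (Gaussian elimination) gives:
  V_1 = 8.999 V, V_2 = 0.1692 V, V_3 = 0.1582 V
Part 1:
  Read off the nodal solution: V_2 = 0.1692 V
Part 2:
  I_R2 = (V_1 - V_2)/R2 = (8.999 - 0.1692)/24000 = 0.0003679 A
  Magnitude: I_R2 = 0.0003679 A
Part 3:
  I_R1 = (V_0 - V_1)/R1 = (9 - 8.999)/2 = 0.0003679 A
  P_R1 = I_R1² × R1 = (0.0003679)² × 2 = 0.0000002707 W
Part 4:
  Power in each resistor, P = (ΔV)²/R:
    P_R1 = (9 - 8.999)²/2 = 0.0000002707 W
    P_R2 = (8.999 - 0.1692)²/24000 = 0.003249 W
    P_R3 = (0.1692 - 0.1582)²/30 = 0.000004061 W
    P_R4 = (0.1582 - 0)²/430 = 0.00005821 W
  P_total = P_R1 + P_R2 + P_R3 + P_R4 = 0.003311 W

Final answers:
1. V_2 = 0.1692 V
2. I_R2 = 0.0003679 A
3. P_R1 = 2.707e-07 W
4. P_total = 0.003311 W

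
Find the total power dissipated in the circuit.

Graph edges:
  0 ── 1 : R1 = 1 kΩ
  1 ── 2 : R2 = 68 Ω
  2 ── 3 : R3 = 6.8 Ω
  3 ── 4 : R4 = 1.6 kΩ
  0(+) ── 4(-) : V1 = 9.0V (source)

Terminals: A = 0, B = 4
Nodal analysis, taking node 4 as the 0 V reference.
Source V1 fixes V_0 = 9 V.
KCL at each unknown node (sum of currents leaving = 0; resistances in Ω):
  Node 1: (V_1 - 9)/1000 + (V_1 - V_2)/68 = 0
  Node 2: (V_2 - V_1)/68 + (V_2 - V_3)/6.8 = 0
  Node 3: (V_3 - V_2)/6.8 + (V_3 - 0)/1600 = 0
Collecting terms (coefficients in siemens):
  0.01571·V_1 - 0.01471·V_2 = 0.009
  0.1618·V_2 - 0.01471·V_1 - 0.1471·V_3 = 0
  0.1477·V_3 - 0.1471·V_2 = 0
Solving these 3 simultaneous equations (Gaussian elimination) gives:
  V_1 = 5.635 V, V_2 = 5.406 V, V_3 = 5.384 V
Power in each resistor, P = (ΔV)²/R:
  P_R1 = (9 - 5.635)²/1000 = 0.01132 W
  P_R2 = (5.635 - 5.406)²/68 = 0.0007699 W
  P_R3 = (5.406 - 5.384)²/6.8 = 0.00007699 W
  P_R4 = (5.384 - 0)²/1600 = 0.01811 W
P_total = P_R1 + P_R2 + P_R3 + P_R4 = 0.03028 W

Final answer: 0.03028 W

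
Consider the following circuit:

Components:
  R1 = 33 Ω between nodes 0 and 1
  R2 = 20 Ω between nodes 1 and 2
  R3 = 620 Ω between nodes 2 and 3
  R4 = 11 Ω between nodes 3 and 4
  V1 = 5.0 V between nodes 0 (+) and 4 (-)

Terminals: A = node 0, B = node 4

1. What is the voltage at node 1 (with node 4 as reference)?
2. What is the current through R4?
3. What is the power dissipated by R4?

Nodal analysis, taking node 4 as the 0 V reference.
Source V1 fixes V_0 = 5 V.
KCL at each unknown node (sum of currents leaving = 0; resistances in Ω):
  Node 1: (V_1 - 5)/33 + (V_1 - V_2)/20 = 0
  Node 2: (V_2 - V_1)/20 + (V_2 - V_3)/620 = 0
  Node 3: (V_3 - V_2)/620 + (V_3 - 0)/11 = 0
Collecting terms (coefficients in siemens):
  0.0803·V_1 - 0.05·V_2 = 0.1515
  0.05161·V_2 - 0.05·V_1 - 0.001613·V_3 = 0
  0.09252·V_3 - 0.001613·V_2 = 0
Solving these 3 simultaneous equations (Gaussian elimination) gives:
  V_1 = 4.759 V, V_2 = 4.613 V, V_3 = 0.08041 V
Part 1:
  Read off the nodal solution: V_1 = 4.759 V
Part 2:
  I_R4 = (V_3 - V_4)/R4 = (0.08041 - 0)/11 = 0.00731 A
  Magnitude: I_R4 = 0.00731 A
Part 3:
  I_R4 = (V_3 - V_4)/R4 = (0.08041 - 0)/11 = 0.00731 A
  P_R4 = I_R4² × R4 = (0.00731)² × 11 = 0.0005878 W

Final answers:
1. V_1 = 4.759 V
2. I_R4 = 0.00731 A
3. P_R4 = 0.0005878 W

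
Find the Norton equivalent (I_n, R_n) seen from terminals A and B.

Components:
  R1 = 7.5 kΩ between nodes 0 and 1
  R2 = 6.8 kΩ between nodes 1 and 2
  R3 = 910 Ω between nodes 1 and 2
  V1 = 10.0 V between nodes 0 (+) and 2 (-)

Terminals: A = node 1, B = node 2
Find the Thévenin equivalent first; then I_n = V_th/R_th and R_n = R_th.
Step 1 — V_th is the open-circuit voltage V_A - V_B (nothing connected across the terminals).
Nodal analysis, taking node 2 as the 0 V reference.
Source V1 fixes V_0 = 10 V.
KCL at each unknown node (sum of currents leaving = 0; resistances in Ω):
  Node 1: (V_1 - 10)/7500 + (V_1 - 0)/6800 + (V_1 - 0)/910 = 0
Collecting terms: 0.001379 × V_1 = 0.001333  =>  V_1 = 0.9667 V
V_th = V_1 - V_2 = 0.9667 - 0 = 0.9667 V
Step 2 — R_th: zero the source — replace V1 by a short circuit (node 2 merges into node 0) — and find the resistance seen between A (node 1) and B (node 0).
Reduce the network between node 1 (A) and node 0 (B) by series/parallel combination:
  Rp1 = R1 ‖ R2 ‖ R3 (parallel, all between nodes 0 and 1) = 1/(1/7500 + 1/6800 + 1/910) = 725 Ω
R_th = 725 Ω
I_n = V_th/R_th = 0.9667/725 = 0.001333 A, and R_n = R_th = 725 Ω

Final answer: I_n = 0.001333 A, R_n = 725 Ω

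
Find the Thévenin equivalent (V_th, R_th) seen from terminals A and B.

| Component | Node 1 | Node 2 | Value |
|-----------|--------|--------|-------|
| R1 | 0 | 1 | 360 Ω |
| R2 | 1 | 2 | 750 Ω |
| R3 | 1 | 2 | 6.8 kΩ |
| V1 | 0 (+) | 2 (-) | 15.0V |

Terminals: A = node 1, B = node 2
Step 1 — V_th is the open-circuit voltage V_A - V_B (nothing connected across the terminals).
Nodal analysis, taking node 2 as the 0 V reference.
Source V1 fixes V_0 = 15 V.
KCL at each unknown node (sum of currents leaving = 0; resistances in Ω):
  Node 1: (V_1 - 15)/360 + (V_1 - 0)/750 + (V_1 - 0)/6800 = 0
Collecting terms: 0.004258 × V_1 = 0.04167  =>  V_1 = 9.785 V
V_th = V_1 - V_2 = 9.785 - 0 = 9.785 V
Step 2 — R_th: zero the source — replace V1 by a short circuit (node 2 merges into node 0) — and find the resistance seen between A (node 1) and B (node 0).
Reduce the network between node 1 (A) and node 0 (B) by series/parallel combination:
  Rp1 = R1 ‖ R2 ‖ R3 (parallel, all between nodes 0 and 1) = 1/(1/360 + 1/750 + 1/6800) = 234.8 Ω
R_th = 234.8 Ω

Final answer: V_th = 9.785 V, R_th = 234.8 Ω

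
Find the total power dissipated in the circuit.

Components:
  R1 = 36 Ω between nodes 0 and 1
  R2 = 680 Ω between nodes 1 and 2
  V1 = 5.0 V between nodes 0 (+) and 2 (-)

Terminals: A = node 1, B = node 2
Nodal analysis, taking node 2 as the 0 V reference.
Source V1 fixes V_0 = 5 V.
KCL at each unknown node (sum of currents leaving = 0; resistances in Ω):
  Node 1: (V_1 - 5)/36 + (V_1 - 0)/680 = 0
Collecting terms: 0.02925 × V_1 = 0.1389  =>  V_1 = 4.749 V
Power in each resistor, P = (ΔV)²/R:
  P_R1 = (5 - 4.749)²/36 = 0.001756 W
  P_R2 = (4.749 - 0)²/680 = 0.03316 W
P_total = P_R1 + P_R2 = 0.03492 W

Final answer: 0.03492 W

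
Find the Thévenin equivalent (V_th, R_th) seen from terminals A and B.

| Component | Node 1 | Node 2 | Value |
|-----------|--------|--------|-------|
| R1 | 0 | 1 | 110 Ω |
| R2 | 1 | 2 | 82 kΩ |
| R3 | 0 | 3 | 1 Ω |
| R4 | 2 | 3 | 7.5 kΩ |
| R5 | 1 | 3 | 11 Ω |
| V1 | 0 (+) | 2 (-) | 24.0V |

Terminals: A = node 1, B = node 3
Step 1 — V_th is the open-circuit voltage V_A - V_B (nothing connected across the terminals).
Nodal analysis, taking node 2 as the 0 V reference.
Source V1 fixes V_0 = 24 V.
KCL at each unknown node (sum of currents leaving = 0; resistances in Ω):
  Node 1: (V_1 - 24)/110 + (V_1 - 0)/82000 + (V_1 - V_3)/11 = 0
  Node 3: (V_3 - 24)/1 + (V_3 - 0)/7500 + (V_3 - V_1)/11 = 0
Collecting terms (coefficients in siemens):
  0.1·V_1 - 0.09091·V_3 = 0.2182
  1.091·V_3 - 0.09091·V_1 = 24
Determinant D = (0.1)(1.091) - (-0.09091)(-0.09091) = 0.1009
V_1 = [(0.2182)(1.091) - (-0.09091)(24)]/D = 23.99 V
V_3 = [(0.1)(24) - (0.2182)(-0.09091)]/D = 24 V
V_th = V_1 - V_3 = 23.99 - 24 = -0.002614 V
Step 2 — R_th: zero the source — replace V1 by a short circuit (node 2 merges into node 0) — and find the resistance seen between A (node 1) and B (node 3).
Reduce the network between node 1 (A) and node 3 (B) by series/parallel combination:
  Rp1 = R1 ‖ R2 (parallel, both between nodes 0 and 1) = 1/(1/110 + 1/82000) = 109.9 Ω
  Rp2 = R3 ‖ R4 (parallel, both between nodes 0 and 3) = 1/(1/1 + 1/7500) = 0.9999 Ω
  Rs1 = Rp1 + Rp2 (series, joined only at node 0) = 109.9 + 0.9999 = 110.9 Ω
  Rp3 = R5 ‖ Rs1 (parallel, both between nodes 1 and 3) = 1/(1/11 + 1/110.9) = 10.01 Ω
R_th = 10.01 Ω

Final answer: V_th = -0.002614 V, R_th = 10.01 Ω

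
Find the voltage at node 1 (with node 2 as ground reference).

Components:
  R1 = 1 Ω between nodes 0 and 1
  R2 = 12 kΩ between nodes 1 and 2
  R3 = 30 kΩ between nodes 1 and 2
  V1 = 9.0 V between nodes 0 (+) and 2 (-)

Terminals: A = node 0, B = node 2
Nodal analysis, taking node 2 as the 0 V reference.
Source V1 fixes V_0 = 9 V.
KCL at each unknown node (sum of currents leaving = 0; resistances in Ω):
  Node 1: (V_1 - 9)/1 + (V_1 - 0)/12000 + (V_1 - 0)/30000 = 0
Collecting terms: 1 × V_1 = 9  =>  V_1 = 8.999 V
The requested potential is V_1 = 8.999 V.

Final answer: V_1 = 8.999 V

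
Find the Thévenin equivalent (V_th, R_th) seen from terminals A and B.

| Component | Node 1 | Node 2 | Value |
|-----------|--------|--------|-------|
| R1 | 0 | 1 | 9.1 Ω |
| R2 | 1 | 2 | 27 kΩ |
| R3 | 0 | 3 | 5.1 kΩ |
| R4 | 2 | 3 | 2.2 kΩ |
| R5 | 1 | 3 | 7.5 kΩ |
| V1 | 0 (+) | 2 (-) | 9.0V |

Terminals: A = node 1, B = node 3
Step 1 — V_th is the open-circuit voltage V_A - V_B (nothing connected across the terminals).
Nodal analysis, taking node 2 as the 0 V reference.
Source V1 fixes V_0 = 9 V.
KCL at each unknown node (sum of currents leaving = 0; resistances in Ω):
  Node 1: (V_1 - 9)/9.1 + (V_1 - 0)/27000 + (V_1 - V_3)/7500 = 0
  Node 3: (V_3 - 9)/5100 + (V_3 - 0)/2200 + (V_3 - V_1)/7500 = 0
Collecting terms (coefficients in siemens):
  0.1101·V_1 - 0.0001333·V_3 = 0.989
  0.000784·V_3 - 0.0001333·V_1 = 0.001765
Determinant D = (0.1101)(0.000784) - (-0.0001333)(-0.0001333) = 0.00008626
V_1 = [(0.989)(0.000784) - (-0.0001333)(0.001765)]/D = 8.991 V
V_3 = [(0.1101)(0.001765) - (0.989)(-0.0001333)]/D = 3.78 V
V_th = V_1 - V_3 = 8.991 - 3.78 = 5.211 V
Step 2 — R_th: zero the source — replace V1 by a short circuit (node 2 merges into node 0) — and find the resistance seen between A (node 1) and B (node 3).
Reduce the network between node 1 (A) and node 3 (B) by series/parallel combination:
  Rp1 = R1 ‖ R2 (parallel, both between nodes 0 and 1) = 1/(1/9.1 + 1/27000) = 9.097 Ω
  Rp2 = R3 ‖ R4 (parallel, both between nodes 0 and 3) = 1/(1/5100 + 1/2200) = 1537 Ω
  Rs1 = Rp1 + Rp2 (series, joined only at node 0) = 9.097 + 1537 = 1546 Ω
  Rp3 = R5 ‖ Rs1 (parallel, both between nodes 1 and 3) = 1/(1/7500 + 1/1546) = 1282 Ω
R_th = 1.282 kΩ

Final answer: V_th = 5.211 V, R_th = 1.282 kΩ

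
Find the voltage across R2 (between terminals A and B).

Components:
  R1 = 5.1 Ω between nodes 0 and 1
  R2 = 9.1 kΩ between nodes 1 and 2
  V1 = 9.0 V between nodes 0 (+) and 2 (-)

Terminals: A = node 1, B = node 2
R1 and R2 are in series across V1 (node 0 → node 1 → node 2), and the output A–B is taken across R2, so this is a voltage divider.
Series current: I = V1/(R1 + R2) = 9/(5.1 + 9100) = 9/9105 = 0.0009885 A
V_R2 = I × R2 = V1 × R2/(R1 + R2) = 9 × 9100/9105 = 8.995 V

Final answer: 8.995 V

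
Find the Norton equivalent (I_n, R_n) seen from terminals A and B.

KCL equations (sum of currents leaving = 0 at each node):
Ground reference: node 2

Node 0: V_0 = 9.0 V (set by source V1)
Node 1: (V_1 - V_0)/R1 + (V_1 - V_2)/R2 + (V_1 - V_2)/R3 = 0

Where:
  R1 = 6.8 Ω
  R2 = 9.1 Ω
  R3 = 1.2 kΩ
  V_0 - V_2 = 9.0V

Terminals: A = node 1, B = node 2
Find the Thévenin equivalent first; then I_n = V_th/R_th and R_n = R_th.
Step 1 — V_th is the open-circuit voltage V_A - V_B (nothing connected across the terminals).
Nodal analysis, taking node 2 as the 0 V reference.
Source V1 fixes V_0 = 9 V.
KCL at each unknown node (sum of currents leaving = 0; resistances in Ω):
  Node 1: (V_1 - 9)/6.8 + (V_1 - 0)/9.1 + (V_1 - 0)/1200 = 0
Collecting terms: 0.2578 × V_1 = 1.324  =>  V_1 = 5.134 V
V_th = V_1 - V_2 = 5.134 - 0 = 5.134 V
Step 2 — R_th: zero the source — replace V1 by a short circuit (node 2 merges into node 0) — and find the resistance seen between A (node 1) and B (node 0).
Reduce the network between node 1 (A) and node 0 (B) by series/parallel combination:
  Rp1 = R1 ‖ R2 ‖ R3 (parallel, all between nodes 0 and 1) = 1/(1/6.8 + 1/9.1 + 1/1200) = 3.879 Ω
R_th = 3.879 Ω
I_n = V_th/R_th = 5.134/3.879 = 1.324 A, and R_n = R_th = 3.879 Ω

Final answer: I_n = 1.324 A, R_n = 3.879 Ω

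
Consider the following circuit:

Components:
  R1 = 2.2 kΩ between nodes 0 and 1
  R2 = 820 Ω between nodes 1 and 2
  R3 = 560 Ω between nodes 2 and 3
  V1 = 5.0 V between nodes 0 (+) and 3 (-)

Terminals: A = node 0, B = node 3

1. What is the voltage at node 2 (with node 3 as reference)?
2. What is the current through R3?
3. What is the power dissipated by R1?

Nodal analysis, taking node 3 as the 0 V reference.
Source V1 fixes V_0 = 5 V.
KCL at each unknown node (sum of currents leaving = 0; resistances in Ω):
  Node 1: (V_1 - 5)/2200 + (V_1 - V_2)/820 = 0
  Node 2: (V_2 - V_1)/820 + (V_2 - 0)/560 = 0
Collecting terms (coefficients in siemens):
  0.001674·V_1 - 0.00122·V_2 = 0.002273
  0.003005·V_2 - 0.00122·V_1 = 0
Determinant D = (0.001674)(0.003005) - (-0.00122)(-0.00122) = 0.000003544
V_1 = [(0.002273)(0.003005) - (-0.00122)(0)]/D = 1.927 V
V_2 = [(0.001674)(0) - (0.002273)(-0.00122)]/D = 0.7821 V
Part 1:
  Read off the nodal solution: V_2 = 0.7821 V
Part 2:
  I_R3 = (V_2 - V_3)/R3 = (0.7821 - 0)/560 = 0.001397 A
  Magnitude: I_R3 = 0.001397 A
Part 3:
  I_R1 = (V_0 - V_1)/R1 = (5 - 1.927)/2200 = 0.001397 A
  P_R1 = I_R1² × R1 = (0.001397)² × 2200 = 0.004291 W

Final answers:
1. V_2 = 0.7821 V
2. I_R3 = 0.001397 A
3. P_R1 = 0.004291 W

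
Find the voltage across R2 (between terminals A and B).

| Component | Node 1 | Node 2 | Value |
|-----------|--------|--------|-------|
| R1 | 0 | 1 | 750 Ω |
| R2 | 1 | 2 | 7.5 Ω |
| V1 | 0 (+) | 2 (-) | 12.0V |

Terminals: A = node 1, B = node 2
R1 and R2 are in series across V1 (node 0 → node 1 → node 2), and the output A–B is taken across R2, so this is a voltage divider.
Series current: I = V1/(R1 + R2) = 12/(750 + 7.5) = 12/757.5 = 0.01584 A
V_R2 = I × R2 = V1 × R2/(R1 + R2) = 12 × 7.5/757.5 = 0.1188 V

Final answer: 0.1188 V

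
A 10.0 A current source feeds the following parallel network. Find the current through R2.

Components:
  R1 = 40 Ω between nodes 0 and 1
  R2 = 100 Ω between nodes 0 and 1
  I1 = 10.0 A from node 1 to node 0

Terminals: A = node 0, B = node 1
All resistors sit directly between nodes 0 and 1, so they are in parallel and share one voltage V; the full source current 10 A splits among them.
1/R_par = 1/40 + 1/100 = 0.035 S  =>  R_par = 28.57 Ω
V = I × R_par = 10 × 28.57 = 285.7 V
I_R2 = V/R2 = 285.7/100 = 2.857 A

Final answer: 2.857 A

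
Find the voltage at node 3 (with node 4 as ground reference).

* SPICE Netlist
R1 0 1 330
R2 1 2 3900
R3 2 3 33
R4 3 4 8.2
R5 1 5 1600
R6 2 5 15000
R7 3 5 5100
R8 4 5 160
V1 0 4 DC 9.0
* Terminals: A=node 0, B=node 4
Nodal analysis, taking node 4 as the 0 V reference.
Source V1 fixes V_0 = 9 V.
KCL at each unknown node (sum of currents leaving = 0; resistances in Ω):
  Node 1: (V_1 - 9)/330 + (V_1 - V_2)/3900 + (V_1 - V_5)/1600 = 0
  Node 2: (V_2 - V_1)/3900 + (V_2 - V_3)/33 + (V_2 - V_5)/15000 = 0
  Node 3: (V_3 - V_2)/33 + (V_3 - 0)/8.2 + (V_3 - V_5)/5100 = 0
  Node 5: (V_5 - V_1)/1600 + (V_5 - V_2)/15000 + (V_5 - V_3)/5100 + (V_5 - 0)/160 = 0
Collecting terms (coefficients in siemens):
  0.003912·V_1 - 0.0002564·V_2 - 0.000625·V_5 = 0.02727
  0.03063·V_2 - 0.0002564·V_1 - 0.0303·V_3 - 0.00006667·V_5 = 0
  0.1525·V_3 - 0.0303·V_2 - 0.0001961·V_5 = 0
  0.007138·V_5 - 0.000625·V_1 - 0.00006667·V_2 - 0.0001961·V_3 = 0
Solving these 4 simultaneous equations (Gaussian elimination) gives:
  V_1 = 7.076 V, V_2 = 0.07641 V, V_3 = 0.01599 V, V_5 = 0.6208 V
The requested potential is V_3 = 0.01599 V.

Final answer: V_3 = 0.01599 V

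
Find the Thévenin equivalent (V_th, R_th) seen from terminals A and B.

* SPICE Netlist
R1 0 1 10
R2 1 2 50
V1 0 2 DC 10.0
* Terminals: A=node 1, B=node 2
Step 1 — V_th is the open-circuit voltage V_A - V_B (nothing connected across the terminals).
Nodal analysis, taking node 2 as the 0 V reference.
Source V1 fixes V_0 = 10 V.
KCL at each unknown node (sum of currents leaving = 0; resistances in Ω):
  Node 1: (V_1 - 10)/10 + (V_1 - 0)/50 = 0
Collecting terms: 0.12 × V_1 = 1  =>  V_1 = 8.333 V
V_th = V_1 - V_2 = 8.333 - 0 = 8.333 V
Step 2 — R_th: zero the source — replace V1 by a short circuit (node 2 merges into node 0) — and find the resistance seen between A (node 1) and B (node 0).
Reduce the network between node 1 (A) and node 0 (B) by series/parallel combination:
  Rp1 = R1 ‖ R2 (parallel, both between nodes 0 and 1) = 1/(1/10 + 1/50) = 8.333 Ω
R_th = 8.333 Ω

Final answer: V_th = 8.333 V, R_th = 8.333 Ω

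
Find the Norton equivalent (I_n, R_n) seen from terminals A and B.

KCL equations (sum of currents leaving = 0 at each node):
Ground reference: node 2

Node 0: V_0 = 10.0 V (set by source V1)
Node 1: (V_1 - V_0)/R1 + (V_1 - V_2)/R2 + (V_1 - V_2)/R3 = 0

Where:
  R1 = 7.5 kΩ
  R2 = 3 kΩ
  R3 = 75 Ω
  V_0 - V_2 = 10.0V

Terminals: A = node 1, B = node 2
Find the Thévenin equivalent first; then I_n = V_th/R_th and R_n = R_th.
Step 1 — V_th is the open-circuit voltage V_A - V_B (nothing connected across the terminals).
Nodal analysis, taking node 2 as the 0 V reference.
Source V1 fixes V_0 = 10 V.
KCL at each unknown node (sum of currents leaving = 0; resistances in Ω):
  Node 1: (V_1 - 10)/7500 + (V_1 - 0)/3000 + (V_1 - 0)/75 = 0
Collecting terms: 0.0138 × V_1 = 0.001333  =>  V_1 = 0.09662 V
V_th = V_1 - V_2 = 0.09662 - 0 = 0.09662 V
Step 2 — R_th: zero the source — replace V1 by a short circuit (node 2 merges into node 0) — and find the resistance seen between A (node 1) and B (node 0).
Reduce the network between node 1 (A) and node 0 (B) by series/parallel combination:
  Rp1 = R1 ‖ R2 ‖ R3 (parallel, all between nodes 0 and 1) = 1/(1/7500 + 1/3000 + 1/75) = 72.46 Ω
R_th = 72.46 Ω
I_n = V_th/R_th = 0.09662/72.46 = 0.001333 A, and R_n = R_th = 72.46 Ω

Final answer: I_n = 0.001333 A, R_n = 72.46 Ω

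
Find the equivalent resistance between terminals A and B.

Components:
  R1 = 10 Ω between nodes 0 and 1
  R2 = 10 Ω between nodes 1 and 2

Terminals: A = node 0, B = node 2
Reduce the network between node 0 (A) and node 2 (B) by series/parallel combination:
  Rs1 = R1 + R2 (series, joined only at node 1) = 10 + 10 = 20 Ω
R_eq = 20 Ω

Final answer: 20 Ω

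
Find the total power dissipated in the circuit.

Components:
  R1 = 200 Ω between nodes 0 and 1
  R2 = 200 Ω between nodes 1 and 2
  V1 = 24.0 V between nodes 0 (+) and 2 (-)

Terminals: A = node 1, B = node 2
Nodal analysis, taking node 2 as the 0 V reference.
Source V1 fixes V_0 = 24 V.
KCL at each unknown node (sum of currents leaving = 0; resistances in Ω):
  Node 1: (V_1 - 24)/200 + (V_1 - 0)/200 = 0
Collecting terms: 0.01 × V_1 = 0.12  =>  V_1 = 12 V
Power in each resistor, P = (ΔV)²/R:
  P_R1 = (24 - 12)²/200 = 0.72 W
  P_R2 = (12 - 0)²/200 = 0.72 W
P_total = P_R1 + P_R2 = 1.44 W

Final answer: 1.44 W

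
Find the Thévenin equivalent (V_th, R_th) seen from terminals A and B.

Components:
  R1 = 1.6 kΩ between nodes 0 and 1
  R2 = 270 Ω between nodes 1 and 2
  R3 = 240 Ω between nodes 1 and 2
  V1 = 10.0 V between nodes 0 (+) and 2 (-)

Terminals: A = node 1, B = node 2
Step 1 — V_th is the open-circuit voltage V_A - V_B (nothing connected across the terminals).
Nodal analysis, taking node 2 as the 0 V reference.
Source V1 fixes V_0 = 10 V.
KCL at each unknown node (sum of currents leaving = 0; resistances in Ω):
  Node 1: (V_1 - 10)/1600 + (V_1 - 0)/270 + (V_1 - 0)/240 = 0
Collecting terms: 0.008495 × V_1 = 0.00625  =>  V_1 = 0.7357 V
V_th = V_1 - V_2 = 0.7357 - 0 = 0.7357 V
Step 2 — R_th: zero the source — replace V1 by a short circuit (node 2 merges into node 0) — and find the resistance seen between A (node 1) and B (node 0).
Reduce the network between node 1 (A) and node 0 (B) by series/parallel combination:
  Rp1 = R1 ‖ R2 ‖ R3 (parallel, all between nodes 0 and 1) = 1/(1/1600 + 1/270 + 1/240) = 117.7 Ω
R_th = 117.7 Ω

Final answer: V_th = 0.7357 V, R_th = 117.7 Ω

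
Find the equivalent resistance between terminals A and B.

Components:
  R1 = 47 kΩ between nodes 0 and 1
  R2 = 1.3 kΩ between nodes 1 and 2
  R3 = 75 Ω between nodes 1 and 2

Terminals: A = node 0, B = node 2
Reduce the network between node 0 (A) and node 2 (B) by series/parallel combination:
  Rp1 = R2 ‖ R3 (parallel, both between nodes 1 and 2) = 1/(1/1300 + 1/75) = 70.91 Ω
  Rs1 = R1 + Rp1 (series, joined only at node 1) = 47000 + 70.91 = 47070 Ω
R_eq = 47.07 kΩ

Final answer: 47.07 kΩ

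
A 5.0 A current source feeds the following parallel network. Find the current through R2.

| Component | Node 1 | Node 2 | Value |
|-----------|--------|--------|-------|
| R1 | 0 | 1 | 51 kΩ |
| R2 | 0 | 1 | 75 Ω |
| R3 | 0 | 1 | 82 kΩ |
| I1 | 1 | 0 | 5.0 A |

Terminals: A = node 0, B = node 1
All resistors sit directly between nodes 0 and 1, so they are in parallel and share one voltage V; the full source current 5 A splits among them.
1/R_par = 1/51000 + 1/75 + 1/82000 = 0.01337 S  =>  R_par = 74.82 Ω
V = I × R_par = 5 × 74.82 = 374.1 V
I_R2 = V/R2 = 374.1/75 = 4.988 A

Final answer: 4.988 A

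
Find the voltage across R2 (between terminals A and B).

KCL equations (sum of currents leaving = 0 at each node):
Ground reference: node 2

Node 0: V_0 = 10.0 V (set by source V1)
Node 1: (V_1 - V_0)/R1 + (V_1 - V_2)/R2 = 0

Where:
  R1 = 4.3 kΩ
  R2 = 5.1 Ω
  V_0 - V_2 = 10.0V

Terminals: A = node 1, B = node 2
R1 and R2 are in series across V1 (node 0 → node 1 → node 2), and the output A–B is taken across R2, so this is a voltage divider.
Series current: I = V1/(R1 + R2) = 10/(4300 + 5.1) = 10/4305 = 0.002323 A
V_R2 = I × R2 = V1 × R2/(R1 + R2) = 10 × 5.1/4305 = 0.01185 V

Final answer: 0.01185 V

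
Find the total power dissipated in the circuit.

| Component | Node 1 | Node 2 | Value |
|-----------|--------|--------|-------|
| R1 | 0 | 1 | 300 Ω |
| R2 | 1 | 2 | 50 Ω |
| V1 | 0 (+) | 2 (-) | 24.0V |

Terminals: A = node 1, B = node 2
Nodal analysis, taking node 2 as the 0 V reference.
Source V1 fixes V_0 = 24 V.
KCL at each unknown node (sum of currents leaving = 0; resistances in Ω):
  Node 1: (V_1 - 24)/300 + (V_1 - 0)/50 = 0
Collecting terms: 0.02333 × V_1 = 0.08  =>  V_1 = 3.429 V
Power in each resistor, P = (ΔV)²/R:
  P_R1 = (24 - 3.429)²/300 = 1.411 W
  P_R2 = (3.429 - 0)²/50 = 0.2351 W
P_total = P_R1 + P_R2 = 1.646 W

Final answer: 1.646 W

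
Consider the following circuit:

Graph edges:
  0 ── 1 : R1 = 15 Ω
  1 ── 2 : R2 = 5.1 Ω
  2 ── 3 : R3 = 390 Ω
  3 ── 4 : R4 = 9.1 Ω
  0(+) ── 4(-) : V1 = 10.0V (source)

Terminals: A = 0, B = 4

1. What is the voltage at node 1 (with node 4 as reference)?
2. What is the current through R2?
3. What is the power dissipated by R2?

Nodal analysis, taking node 4 as the 0 V reference.
Source V1 fixes V_0 = 10 V.
KCL at each unknown node (sum of currents leaving = 0; resistances in Ω):
  Node 1: (V_1 - 10)/15 + (V_1 - V_2)/5.1 = 0
  Node 2: (V_2 - V_1)/5.1 + (V_2 - V_3)/390 = 0
  Node 3: (V_3 - V_2)/390 + (V_3 - 0)/9.1 = 0
Collecting terms (coefficients in siemens):
  0.2627·V_1 - 0.1961·V_2 = 0.6667
  0.1986·V_2 - 0.1961·V_1 - 0.002564·V_3 = 0
  0.1125·V_3 - 0.002564·V_2 = 0
Solving these 3 simultaneous equations (Gaussian elimination) gives:
  V_1 = 9.642 V, V_2 = 9.521 V, V_3 = 0.2171 V
Part 1:
  Read off the nodal solution: V_1 = 9.642 V
Part 2:
  I_R2 = (V_1 - V_2)/R2 = (9.642 - 9.521)/5.1 = 0.02385 A
  Magnitude: I_R2 = 0.02385 A
Part 3:
  I_R2 = (V_1 - V_2)/R2 = (9.642 - 9.521)/5.1 = 0.02385 A
  P_R2 = I_R2² × R2 = (0.02385)² × 5.1 = 0.002902 W

Final answers:
1. V_1 = 9.642 V
2. I_R2 = 0.02385 A
3. P_R2 = 0.002902 W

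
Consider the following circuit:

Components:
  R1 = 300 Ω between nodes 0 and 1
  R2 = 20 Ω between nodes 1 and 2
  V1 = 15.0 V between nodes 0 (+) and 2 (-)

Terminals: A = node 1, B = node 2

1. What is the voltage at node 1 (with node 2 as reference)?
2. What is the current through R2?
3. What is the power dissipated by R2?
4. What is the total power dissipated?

Nodal analysis, taking node 2 as the 0 V reference.
Source V1 fixes V_0 = 15 V.
KCL at each unknown node (sum of currents leaving = 0; resistances in Ω):
  Node 1: (V_1 - 15)/300 + (V_1 - 0)/20 = 0
Collecting terms: 0.05333 × V_1 = 0.05  =>  V_1 = 0.9375 V
Part 1:
  Read off the nodal solution: V_1 = 0.9375 V
Part 2:
  I_R2 = (V_1 - V_2)/R2 = (0.9375 - 0)/20 = 0.04688 A
  Magnitude: I_R2 = 0.04688 A
Part 3:
  I_R2 = (V_1 - V_2)/R2 = (0.9375 - 0)/20 = 0.04688 A
  P_R2 = I_R2² × R2 = (0.04688)² × 20 = 0.04395 W
Part 4:
  Power in each resistor, P = (ΔV)²/R:
    P_R1 = (15 - 0.9375)²/300 = 0.6592 W
    P_R2 = (0.9375 - 0)²/20 = 0.04395 W
  P_total = P_R1 + P_R2 = 0.7031 W

Final answers:
1. V_1 = 0.9375 V
2. I_R2 = 0.04688 A
3. P_R2 = 0.04395 W
4. P_total = 0.7031 W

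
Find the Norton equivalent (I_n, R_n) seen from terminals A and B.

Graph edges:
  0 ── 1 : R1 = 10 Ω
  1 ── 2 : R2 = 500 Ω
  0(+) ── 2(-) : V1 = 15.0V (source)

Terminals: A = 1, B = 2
Find the Thévenin equivalent first; then I_n = V_th/R_th and R_n = R_th.
Step 1 — V_th is the open-circuit voltage V_A - V_B (nothing connected across the terminals).
Nodal analysis, taking node 2 as the 0 V reference.
Source V1 fixes V_0 = 15 V.
KCL at each unknown node (sum of currents leaving = 0; resistances in Ω):
  Node 1: (V_1 - 15)/10 + (V_1 - 0)/500 = 0
Collecting terms: 0.102 × V_1 = 1.5  =>  V_1 = 14.71 V
V_th = V_1 - V_2 = 14.71 - 0 = 14.71 V
Step 2 — R_th: zero the source — replace V1 by a short circuit (node 2 merges into node 0) — and find the resistance seen between A (node 1) and B (node 0).
Reduce the network between node 1 (A) and node 0 (B) by series/parallel combination:
  Rp1 = R1 ‖ R2 (parallel, both between nodes 0 and 1) = 1/(1/10 + 1/500) = 9.804 Ω
R_th = 9.804 Ω
I_n = V_th/R_th = 14.71/9.804 = 1.5 A, and R_n = R_th = 9.804 Ω

Final answer: I_n = 1.5 A, R_n = 9.804 Ω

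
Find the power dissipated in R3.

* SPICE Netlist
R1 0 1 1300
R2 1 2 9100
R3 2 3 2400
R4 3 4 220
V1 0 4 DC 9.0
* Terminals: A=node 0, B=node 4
Nodal analysis, taking node 4 as the 0 V reference.
Source V1 fixes V_0 = 9 V.
KCL at each unknown node (sum of currents leaving = 0; resistances in Ω):
  Node 1: (V_1 - 9)/1300 + (V_1 - V_2)/9100 = 0
  Node 2: (V_2 - V_1)/9100 + (V_2 - V_3)/2400 = 0
  Node 3: (V_3 - V_2)/2400 + (V_3 - 0)/220 = 0
Collecting terms (coefficients in siemens):
  0.0008791·V_1 - 0.0001099·V_2 = 0.006923
  0.0005266·V_2 - 0.0001099·V_1 - 0.0004167·V_3 = 0
  0.004962·V_3 - 0.0004167·V_2 = 0
Solving these 3 simultaneous equations (Gaussian elimination) gives:
  V_1 = 8.101 V, V_2 = 1.811 V, V_3 = 0.1521 V
I_R3 = (V_2 - V_3)/R3 = (1.811 - 0.1521)/2400 = 0.0006912 A
P_R3 = I_R3² × R3 = (0.0006912)² × 2400 = 0.001147 W

Final answer: 0.001147 W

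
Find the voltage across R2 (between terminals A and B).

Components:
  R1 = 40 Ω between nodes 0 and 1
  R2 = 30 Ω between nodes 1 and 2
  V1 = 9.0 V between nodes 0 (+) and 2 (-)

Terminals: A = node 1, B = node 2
R1 and R2 are in series across V1 (node 0 → node 1 → node 2), and the output A–B is taken across R2, so this is a voltage divider.
Series current: I = V1/(R1 + R2) = 9/(40 + 30) = 9/70 = 0.1286 A
V_R2 = I × R2 = V1 × R2/(R1 + R2) = 9 × 30/70 = 3.857 V

Final answer: 3.857 V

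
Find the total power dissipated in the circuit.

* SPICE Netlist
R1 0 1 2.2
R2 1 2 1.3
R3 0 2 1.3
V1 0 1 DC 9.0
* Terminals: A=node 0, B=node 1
Nodal analysis, taking node 1 as the 0 V reference.
Source V1 fixes V_0 = 9 V.
KCL at each unknown node (sum of currents leaving = 0; resistances in Ω):
  Node 2: (V_2 - 0)/1.3 + (V_2 - 9)/1.3 = 0
Collecting terms: 1.538 × V_2 = 6.923  =>  V_2 = 4.5 V
Power in each resistor, P = (ΔV)²/R:
  P_R1 = (9 - 0)²/2.2 = 36.82 W
  P_R2 = (0 - 4.5)²/1.3 = 15.58 W
  P_R3 = (9 - 4.5)²/1.3 = 15.58 W
P_total = P_R1 + P_R2 + P_R3 = 67.97 W

Final answer: 67.97 W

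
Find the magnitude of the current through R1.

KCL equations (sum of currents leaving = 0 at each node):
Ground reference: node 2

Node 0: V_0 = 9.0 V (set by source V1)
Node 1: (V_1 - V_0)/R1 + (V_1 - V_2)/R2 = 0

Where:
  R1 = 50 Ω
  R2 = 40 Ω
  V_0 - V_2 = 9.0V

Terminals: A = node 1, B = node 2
Nodal analysis, taking node 2 as the 0 V reference.
Source V1 fixes V_0 = 9 V.
KCL at each unknown node (sum of currents leaving = 0; resistances in Ω):
  Node 1: (V_1 - 9)/50 + (V_1 - 0)/40 = 0
Collecting terms: 0.045 × V_1 = 0.18  =>  V_1 = 4 V
I_R1 = (V_0 - V_1)/R1 = (9 - 4)/50 = 0.1 A
|I_R1| = 0.1 A

Final answer: |I_R1| = 0.1 A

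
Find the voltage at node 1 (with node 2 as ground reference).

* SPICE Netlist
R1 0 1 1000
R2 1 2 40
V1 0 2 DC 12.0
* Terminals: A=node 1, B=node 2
Nodal analysis, taking node 2 as the 0 V reference.
Source V1 fixes V_0 = 12 V.
KCL at each unknown node (sum of currents leaving = 0; resistances in Ω):
  Node 1: (V_1 - 12)/1000 + (V_1 - 0)/40 = 0
Collecting terms: 0.026 × V_1 = 0.012  =>  V_1 = 0.4615 V
The requested potential is V_1 = 0.4615 V.

Final answer: V_1 = 0.4615 V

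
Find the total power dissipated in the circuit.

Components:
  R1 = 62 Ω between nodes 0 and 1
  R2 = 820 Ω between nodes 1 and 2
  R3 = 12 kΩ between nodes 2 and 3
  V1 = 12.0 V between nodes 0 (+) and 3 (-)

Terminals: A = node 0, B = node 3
Nodal analysis, taking node 3 as the 0 V reference.
Source V1 fixes V_0 = 12 V.
KCL at each unknown node (sum of currents leaving = 0; resistances in Ω):
  Node 1: (V_1 - 12)/62 + (V_1 - V_2)/820 = 0
  Node 2: (V_2 - V_1)/820 + (V_2 - 0)/12000 = 0
Collecting terms (coefficients in siemens):
  0.01735·V_1 - 0.00122·V_2 = 0.1935
  0.001303·V_2 - 0.00122·V_1 = 0
Determinant D = (0.01735)(0.001303) - (-0.00122)(-0.00122) = 0.00002112
V_1 = [(0.1935)(0.001303) - (-0.00122)(0)]/D = 11.94 V
V_2 = [(0.01735)(0) - (0.1935)(-0.00122)]/D = 11.18 V
Power in each resistor, P = (ΔV)²/R:
  P_R1 = (12 - 11.94)²/62 = 0.0000538 W
  P_R2 = (11.94 - 11.18)²/820 = 0.0007116 W
  P_R3 = (11.18 - 0)²/12000 = 0.01041 W
P_total = P_R1 + P_R2 + P_R3 = 0.01118 W

Final answer: 0.01118 W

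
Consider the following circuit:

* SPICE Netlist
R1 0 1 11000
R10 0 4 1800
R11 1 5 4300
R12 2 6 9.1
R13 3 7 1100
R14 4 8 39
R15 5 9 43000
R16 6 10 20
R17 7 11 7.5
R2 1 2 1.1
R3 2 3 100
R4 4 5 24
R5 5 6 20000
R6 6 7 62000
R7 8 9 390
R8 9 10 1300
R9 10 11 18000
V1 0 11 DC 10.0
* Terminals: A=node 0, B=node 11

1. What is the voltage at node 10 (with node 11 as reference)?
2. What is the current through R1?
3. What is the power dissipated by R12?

Nodal analysis, taking node 11 as the 0 V reference.
Source V1 fixes V_0 = 10 V.
KCL at each unknown node (sum of currents leaving = 0; resistances in Ω):
  Node 1: (V_1 - 10)/11000 + (V_1 - V_2)/1.1 + (V_1 - V_5)/4300 = 0
  Node 2: (V_2 - V_1)/1.1 + (V_2 - V_3)/100 + (V_2 - V_6)/9.1 = 0
  Node 3: (V_3 - V_2)/100 + (V_3 - V_7)/1100 = 0
  Node 4: (V_4 - V_5)/24 + (V_4 - 10)/1800 + (V_4 - V_8)/39 = 0
  Node 5: (V_5 - V_4)/24 + (V_5 - V_6)/20000 + (V_5 - V_1)/4300 + (V_5 - V_9)/43000 = 0
  Node 6: (V_6 - V_5)/20000 + (V_6 - V_7)/62000 + (V_6 - V_2)/9.1 + (V_6 - V_10)/20 = 0
  Node 7: (V_7 - V_6)/62000 + (V_7 - V_3)/1100 + (V_7 - 0)/7.5 = 0
  Node 8: (V_8 - V_9)/390 + (V_8 - V_4)/39 = 0
  Node 9: (V_9 - V_8)/390 + (V_9 - V_10)/1300 + (V_9 - V_5)/43000 = 0
  Node 10: (V_10 - V_9)/1300 + (V_10 - 0)/18000 + (V_10 - V_6)/20 = 0
Collecting terms (coefficients in siemens):
  0.9094·V_1 - 0.9091·V_2 - 0.0002326·V_5 = 0.0009091
  1.029·V_2 - 0.9091·V_1 - 0.01·V_3 - 0.1099·V_6 = 0
  0.01091·V_3 - 0.01·V_2 - 0.0009091·V_7 = 0
  0.06786·V_4 - 0.04167·V_5 - 0.02564·V_8 = 0.005556
  0.04197·V_5 - 0.0002326·V_1 - 0.04167·V_4 - 0.00005·V_6 - 0.00002326·V_9 = 0
  0.16·V_6 - 0.1099·V_2 - 0.00005·V_5 - 0.00001613·V_7 - 0.05·V_10 = 0
  0.1343·V_7 - 0.0009091·V_3 - 0.00001613·V_6 = 0
  0.02821·V_8 - 0.02564·V_4 - 0.002564·V_9 = 0
  0.003357·V_9 - 0.00002326·V_5 - 0.002564·V_8 - 0.0007692·V_10 = 0
  0.05082·V_10 - 0.05·V_6 - 0.0007692·V_9 = 0
Solving these 10 simultaneous equations (Gaussian elimination) gives:
  V_1 = 3.219 V, V_2 = 3.217 V, V_3 = 2.951 V, V_4 = 5.896 V
  V_5 = 5.877 V, V_6 = 3.23 V, V_7 = 0.02037 V, V_8 = 5.836 V
  V_9 = 5.246 V, V_10 = 3.257 V
Part 1:
  Read off the nodal solution: V_10 = 3.257 V
Part 2:
  I_R1 = (V_0 - V_1)/R1 = (10 - 3.219)/11000 = 0.0006165 A
  Magnitude: I_R1 = 0.0006165 A
Part 3:
  I_R12 = (V_2 - V_6)/R12 = (3.217 - 3.23)/9.1 = -0.001429 A
  P_R12 = I_R12² × R12 = (-0.001429)² × 9.1 = 0.00001859 W

Final answers:
1. V_10 = 3.257 V
2. I_R1 = 0.0006165 A
3. P_R12 = 1.859e-05 W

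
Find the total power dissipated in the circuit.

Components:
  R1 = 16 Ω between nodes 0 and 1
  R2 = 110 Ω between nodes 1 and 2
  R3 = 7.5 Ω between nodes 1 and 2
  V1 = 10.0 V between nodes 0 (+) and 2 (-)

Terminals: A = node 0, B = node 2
Nodal analysis, taking node 2 as the 0 V reference.
Source V1 fixes V_0 = 10 V.
KCL at each unknown node (sum of currents leaving = 0; resistances in Ω):
  Node 1: (V_1 - 10)/16 + (V_1 - 0)/110 + (V_1 - 0)/7.5 = 0
Collecting terms: 0.2049 × V_1 = 0.625  =>  V_1 = 3.05 V
Power in each resistor, P = (ΔV)²/R:
  P_R1 = (10 - 3.05)²/16 = 3.019 W
  P_R2 = (3.05 - 0)²/110 = 0.08456 W
  P_R3 = (3.05 - 0)²/7.5 = 1.24 W
P_total = P_R1 + P_R2 + P_R3 = 4.344 W

Final answer: 4.344 W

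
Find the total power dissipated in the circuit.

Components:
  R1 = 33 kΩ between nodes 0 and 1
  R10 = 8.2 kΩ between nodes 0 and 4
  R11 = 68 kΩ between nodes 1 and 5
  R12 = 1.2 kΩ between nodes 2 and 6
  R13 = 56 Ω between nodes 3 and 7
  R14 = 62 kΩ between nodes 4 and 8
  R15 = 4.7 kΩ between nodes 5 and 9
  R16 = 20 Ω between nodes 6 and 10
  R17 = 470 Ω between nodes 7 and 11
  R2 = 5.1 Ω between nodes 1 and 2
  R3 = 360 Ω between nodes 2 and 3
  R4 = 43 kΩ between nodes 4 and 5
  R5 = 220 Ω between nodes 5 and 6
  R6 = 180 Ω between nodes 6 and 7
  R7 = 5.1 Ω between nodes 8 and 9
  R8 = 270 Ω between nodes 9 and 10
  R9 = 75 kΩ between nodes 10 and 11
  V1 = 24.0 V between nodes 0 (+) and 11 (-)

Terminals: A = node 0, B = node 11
Nodal analysis, taking node 11 as the 0 V reference.
Source V1 fixes V_0 = 24 V.
KCL at each unknown node (sum of currents leaving = 0; resistances in Ω):
  Node 1: (V_1 - 24)/33000 + (V_1 - V_2)/5.1 + (V_1 - V_5)/68000 = 0
  Node 2: (V_2 - V_1)/5.1 + (V_2 - V_3)/360 + (V_2 - V_6)/1200 = 0
  Node 3: (V_3 - V_2)/360 + (V_3 - V_7)/56 = 0
  Node 4: (V_4 - V_5)/43000 + (V_4 - 24)/8200 + (V_4 - V_8)/62000 = 0
  Node 5: (V_5 - V_4)/43000 + (V_5 - V_6)/220 + (V_5 - V_1)/68000 + (V_5 - V_9)/4700 = 0
  Node 6: (V_6 - V_5)/220 + (V_6 - V_7)/180 + (V_6 - V_2)/1200 + (V_6 - V_10)/20 = 0
  Node 7: (V_7 - V_6)/180 + (V_7 - V_3)/56 + (V_7 - 0)/470 = 0
  Node 8: (V_8 - V_9)/5.1 + (V_8 - V_4)/62000 = 0
  Node 9: (V_9 - V_8)/5.1 + (V_9 - V_10)/270 + (V_9 - V_5)/4700 = 0
  Node 10: (V_10 - V_9)/270 + (V_10 - 0)/75000 + (V_10 - V_6)/20 = 0
Collecting terms (coefficients in siemens):
  0.1961·V_1 - 0.1961·V_2 - 0.00001471·V_5 = 0.0007273
  0.1997·V_2 - 0.1961·V_1 - 0.002778·V_3 - 0.0008333·V_6 = 0
  0.02063·V_3 - 0.002778·V_2 - 0.01786·V_7 = 0
  0.0001613·V_4 - 0.00002326·V_5 - 0.00001613·V_8 = 0.002927
  0.004796·V_5 - 0.00001471·V_1 - 0.00002326·V_4 - 0.004545·V_6 - 0.0002128·V_9 = 0
  0.06093·V_6 - 0.0008333·V_2 - 0.004545·V_5 - 0.005556·V_7 - 0.05·V_10 = 0
  0.02554·V_7 - 0.01786·V_3 - 0.005556·V_6 = 0
  0.1961·V_8 - 0.00001613·V_4 - 0.1961·V_9 = 0
  0.2·V_9 - 0.0002128·V_5 - 0.1961·V_8 - 0.003704·V_10 = 0
  0.05372·V_10 - 0.05·V_6 - 0.003704·V_9 = 0
Solving these 10 simultaneous equations (Gaussian elimination) gives:
  V_1 = 0.903 V, V_2 = 0.8995 V, V_3 = 0.6815 V, V_4 = 18.35 V
  V_5 = 0.8758 V, V_6 = 0.7866 V, V_7 = 0.6476 V, V_8 = 0.8701 V
  V_9 = 0.8686 V, V_10 = 0.7921 V
Power in each resistor, P = (ΔV)²/R:
  P_R1 = (24 - 0.903)²/33000 = 0.01617 W
  P_R2 = (0.903 - 0.8995)²/5.1 = 0.000002495 W
  P_R3 = (0.8995 - 0.6815)²/360 = 0.000132 W
  P_R4 = (18.35 - 0.8758)²/43000 = 0.007105 W
  P_R5 = (0.8758 - 0.7866)²/220 = 0.00003615 W
  P_R6 = (0.7866 - 0.6476)²/180 = 0.0001074 W
  P_R7 = (0.8701 - 0.8686)²/5.1 = 0.0000004056 W
  P_R8 = (0.8686 - 0.7921)²/270 = 0.00002171 W
  P_R9 = (0.7921 - 0)²/75000 = 0.000008365 W
  P_R10 = (24 - 18.35)²/8200 = 0.003887 W
  P_R11 = (0.903 - 0.8758)²/68000 = 0.00000001091 W
  P_R12 = (0.8995 - 0.7866)²/1200 = 0.00001061 W
  P_R13 = (0.6815 - 0.6476)²/56 = 0.00002053 W
  P_R14 = (18.35 - 0.8701)²/62000 = 0.004931 W
  P_R15 = (0.8758 - 0.8686)²/4700 = 0.00000001092 W
  P_R16 = (0.7866 - 0.7921)²/20 = 0.00000149 W
  P_R17 = (0.6476 - 0)²/470 = 0.0008923 W
P_total = P_R1 + P_R2 + P_R3 + P_R4 + P_R5 + P_R6 + P_R7 + P_R8 + P_R9 + P_R10 + P_R11 + P_R12 + P_R13 + P_R14 + P_R15 + P_R16 + P_R17 = 0.03332 W

Final answer: 0.03332 W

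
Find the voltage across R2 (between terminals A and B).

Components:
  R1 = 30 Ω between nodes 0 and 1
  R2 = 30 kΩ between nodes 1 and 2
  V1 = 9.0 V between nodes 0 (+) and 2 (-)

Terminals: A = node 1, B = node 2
R1 and R2 are in series across V1 (node 0 → node 1 → node 2), and the output A–B is taken across R2, so this is a voltage divider.
Series current: I = V1/(R1 + R2) = 9/(30 + 30000) = 9/30030 = 0.0002997 A
V_R2 = I × R2 = V1 × R2/(R1 + R2) = 9 × 30000/30030 = 8.991 V

Final answer: 8.991 V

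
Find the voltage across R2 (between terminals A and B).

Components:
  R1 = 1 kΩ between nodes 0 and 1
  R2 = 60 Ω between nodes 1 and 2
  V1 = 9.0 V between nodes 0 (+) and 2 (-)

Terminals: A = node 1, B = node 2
R1 and R2 are in series across V1 (node 0 → node 1 → node 2), and the output A–B is taken across R2, so this is a voltage divider.
Series current: I = V1/(R1 + R2) = 9/(1000 + 60) = 9/1060 = 0.008491 A
V_R2 = I × R2 = V1 × R2/(R1 + R2) = 9 × 60/1060 = 0.5094 V

Final answer: 0.5094 V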